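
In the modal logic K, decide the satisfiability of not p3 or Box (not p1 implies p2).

1. not p3 or Box (not p1 implies p2), w0
2. Box (not p1 implies p2), w0

Yes, satisfiable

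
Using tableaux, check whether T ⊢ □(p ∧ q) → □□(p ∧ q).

Tableau for the negation ¬(□(p ∧ q) → □□(p ∧ q)):
1. ¬(□(p ∧ q) → □□(p ∧ q)), u
2. □(p ∧ q), u
3. ¬□□(p ∧ q), u
4. p ∧ q, u
5. p, u
6. q, u
7. ¬□(p ∧ q), v
8. p ∧ q, v
9. p, v
10. q, v
11. ¬(p ∧ q), w
12. ¬q, w
Accessibility: uRu, uRv, vRv, vRw, wRw
The negation has an open branch (countermodel exists).

Not valid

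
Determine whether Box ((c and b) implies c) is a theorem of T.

Tableau for the negation not Box ((c and b) implies c):
1. not Box ((c and b) implies c), u
2. not ((c and b) implies c), v   [neg-Box-rule on 1: fresh world v, uRv]
3. c and b, v   [neg-implies-rule on 2]
4. not c, v   [neg-implies-rule on 2]
5. c, v   [and-rule on 3]
6. b, v   [and-rule on 3]
Accessibility: uRu, uRv, vRv
Branch closes: c and not c both at v.
Every branch of the negation's tableau closes; the branch above is one of them.

Valid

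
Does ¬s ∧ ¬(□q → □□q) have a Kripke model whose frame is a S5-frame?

1. ¬s ∧ ¬(□q → □□q), u
2. ¬s, u
3. ¬(□q → □□q), u
4. □q, u
5. ¬□□q, u
6. q, u
7. ¬□q, v
8. q, v
9. ¬q, w
10. q, w
Accessibility: uRu, uRv, uRw, vRu, vRv, vRw, wRu, wRv, wRw
Branch closes: q and ¬q both at w.
(One branch shown.) All branches close.

Unsatisfiable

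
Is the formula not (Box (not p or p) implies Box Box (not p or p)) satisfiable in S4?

1. not (Box (not p or p) implies Box Box (not p or p)), u
2. Box (not p or p), u
3. not Box Box (not p or p), u
4. not p or p, u
5. p, u
6. not Box (not p or p), v
7. not p or p, v
8. p, v
9. not (not p or p), w
10. p, w
11. not p, w
Accessibility: uRu, uRv, uRw, vRv, vRw, wRw
Branch closes: p and not p both at w.
(One branch shown.) All branches close.

Unsatisfiable (every branch closes)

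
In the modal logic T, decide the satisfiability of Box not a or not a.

Satisfiable

1. Box not a or not a, u
2. not a, u
Accessibility: uRu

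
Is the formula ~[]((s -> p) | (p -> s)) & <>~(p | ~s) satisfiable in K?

1. ~[]((s -> p) | (p -> s)) & <>~(p | ~s), u
2. ~[]((s -> p) | (p -> s)), u
3. <>~(p | ~s), u
4. ~((s -> p) | (p -> s)), v
5. ~(s -> p), v
6. ~(p -> s), v
7. s, v
8. ~p, v
9. p, v
10. ~s, v
Accessibility: uRv
Branch closes: p and ~p both at v.
(One branch shown.) All branches close.

Unsatisfiable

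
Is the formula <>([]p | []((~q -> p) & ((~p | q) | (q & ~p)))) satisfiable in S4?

1. <>([]p | []((~q -> p) & ((~p | q) | (q & ~p)))), u
2. []p | []((~q -> p) & ((~p | q) | (q & ~p))), v
3. []((~q -> p) & ((~p | q) | (q & ~p))), v
4. (~q -> p) & ((~p | q) | (q & ~p)), v
5. ~q -> p, v
6. (~p | q) | (q & ~p), v
7. p, v
8. ~p | q, v
9. q, v
Accessibility: uRu, uRv, vRv

Satisfiable (open branch found)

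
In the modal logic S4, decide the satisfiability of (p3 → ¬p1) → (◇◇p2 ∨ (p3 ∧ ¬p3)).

1. (p3 → ¬p1) → (◇◇p2 ∨ (p3 ∧ ¬p3)), w0
2. ◇◇p2 ∨ (p3 ∧ ¬p3), w0
3. ◇◇p2, w0
4. ◇p2, w1
5. p2, w2
Accessibility: w0Rw0, w0Rw1, w0Rw2, w1Rw1, w1Rw2, w2Rw2

Yes, satisfiable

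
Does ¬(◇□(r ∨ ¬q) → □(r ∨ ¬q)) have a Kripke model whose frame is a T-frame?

1. ¬(◇□(r ∨ ¬q) → □(r ∨ ¬q)), 0
2. ◇□(r ∨ ¬q), 0
3. ¬□(r ∨ ¬q), 0
4. □(r ∨ ¬q), 1
5. r ∨ ¬q, 1
6. ¬q, 1
7. ¬(r ∨ ¬q), 2
8. ¬r, 2
9. q, 2
Accessibility: 0R0, 0R1, 0R2, 1R1, 2R2

Satisfiable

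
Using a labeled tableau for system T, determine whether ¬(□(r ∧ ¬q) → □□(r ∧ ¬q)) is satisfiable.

Satisfiable (open branch found)

1. ¬(□(r ∧ ¬q) → □□(r ∧ ¬q)), u
2. □(r ∧ ¬q), u
3. ¬□□(r ∧ ¬q), u
4. r ∧ ¬q, u
5. r, u
6. ¬q, u
7. ¬□(r ∧ ¬q), v
8. r ∧ ¬q, v
9. r, v
10. ¬q, v
11. ¬(r ∧ ¬q), w
12. q, w
Accessibility: uRu, uRv, vRv, vRw, wRw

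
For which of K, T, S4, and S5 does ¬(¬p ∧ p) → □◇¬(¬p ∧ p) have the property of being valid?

T, S4, S5

T-tableau for the negation ¬(¬(¬p ∧ p) → □◇¬(¬p ∧ p)):
1. ¬(¬(¬p ∧ p) → □◇¬(¬p ∧ p)), w0
2. ¬(¬p ∧ p), w0   [¬→-rule on 1]
3. ¬□◇¬(¬p ∧ p), w0   [¬→-rule on 1]
4. ¬p, w0   [¬∧-rule on 2 (branches; this branch)]
5. ¬◇¬(¬p ∧ p), w1   [¬□-rule on 3: fresh world w1, w0Rw1]
6. ¬p ∧ p, w1   [¬◇-rule on 5 via w1Rw1]
7. ¬p, w1   [∧-rule on 6]
8. p, w1   [∧-rule on 6]
Accessibility: w0Rw0, w0Rw1, w1Rw1
Branch closes: p and ¬p both at w1.
Every branch closes (one shown): valid in T, hence also in S4, S5 (every theorem of T is a theorem of S4 and S5).
K-tableau for the negation ¬(¬(¬p ∧ p) → □◇¬(¬p ∧ p)):
1. ¬(¬(¬p ∧ p) → □◇¬(¬p ∧ p)), w0
2. ¬(¬p ∧ p), w0   [¬→-rule on 1]
3. ¬□◇¬(¬p ∧ p), w0   [¬→-rule on 1]
4. ¬p, w0   [¬∧-rule on 2 (branches; this branch)]
5. ¬◇¬(¬p ∧ p), w1   [¬□-rule on 3: fresh world w1, w0Rw1]
Accessibility: w0Rw1
Complete open branch: countermodel on a K-frame, so not valid in K.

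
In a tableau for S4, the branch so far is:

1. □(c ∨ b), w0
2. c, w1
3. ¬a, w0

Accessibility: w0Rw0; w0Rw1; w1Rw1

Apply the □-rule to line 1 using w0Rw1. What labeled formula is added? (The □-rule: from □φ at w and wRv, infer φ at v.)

c ∨ b, w1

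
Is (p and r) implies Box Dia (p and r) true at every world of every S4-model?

Not valid

Tableau for the negation not ((p and r) implies Box Dia (p and r)):
1. not ((p and r) implies Box Dia (p and r)), u
2. p and r, u
3. not Box Dia (p and r), u
4. p, u
5. r, u
6. not Dia (p and r), v
7. not (p and r), v
8. not r, v
Accessibility: uRu, uRv, vRv
The negation has an open branch (countermodel exists).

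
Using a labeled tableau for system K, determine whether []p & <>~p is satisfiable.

1. []p & <>~p, u
2. []p, u
3. <>~p, u
4. ~p, v
5. p, v
Accessibility: uRv
Branch closes: p and ~p both at v.
All branches of the tableau close; one closing branch shown above.

No, unsatisfiable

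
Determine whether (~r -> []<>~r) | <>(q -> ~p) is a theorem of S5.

Tableau for the negation ~((~r -> []<>~r) | <>(q -> ~p)):
1. ~((~r -> []<>~r) | <>(q -> ~p)), w0
2. ~(~r -> []<>~r), w0   [~|-rule on 1]
3. ~<>(q -> ~p), w0   [~|-rule on 1]
4. ~r, w0   [~->-rule on 2]
5. ~[]<>~r, w0   [~->-rule on 2]
6. ~(q -> ~p), w0   [~<>-rule on 3 via w0Rw0]
7. q, w0   [~->-rule on 6]
8. p, w0   [~->-rule on 6]
9. ~<>~r, w1   [~[]-rule on 5: fresh world w1, w0Rw1]
10. ~(q -> ~p), w1   [~<>-rule on 3 via w0Rw1]
11. q, w1   [~->-rule on 10]
12. p, w1   [~->-rule on 10]
13. r, w0   [~<>-rule on 9 via w1Rw0]
Accessibility: w0Rw0, w0Rw1, w1Rw0, w1Rw1
Branch closes: r and ~r both at w0.
All branches of the negation close; one closing branch shown above.

Valid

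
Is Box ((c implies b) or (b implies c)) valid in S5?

Tableau for the negation not Box ((c implies b) or (b implies c)):
1. not Box ((c implies b) or (b implies c)), u
2. not ((c implies b) or (b implies c)), v
3. not (c implies b), v
4. not (b implies c), v
5. c, v
6. not b, v
7. b, v
8. not c, v
Accessibility: uRu, uRv, vRu, vRv
Branch closes: b and not b both at v.
Every branch of the negation's tableau closes; the branch above is one of them.

Yes, valid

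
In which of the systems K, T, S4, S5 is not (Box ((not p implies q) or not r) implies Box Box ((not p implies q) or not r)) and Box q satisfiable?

S4-tableau for the formula:
1. not (Box ((not p implies q) or not r) implies Box Box ((not p implies q) or not r)) and Box q, 0
2. not (Box ((not p implies q) or not r) implies Box Box ((not p implies q) or not r)), 0
3. Box q, 0
4. Box ((not p implies q) or not r), 0
5. not Box Box ((not p implies q) or not r), 0
6. q, 0
7. (not p implies q) or not r, 0
8. not p implies q, 0
9. not Box ((not p implies q) or not r), 1
10. q, 1
11. (not p implies q) or not r, 1
12. not p implies q, 1
13. not ((not p implies q) or not r), 2
14. not (not p implies q), 2
15. r, 2
16. not p, 2
17. not q, 2
18. q, 2
Accessibility: 0R0, 0R1, 0R2, 1R1, 1R2, 2R2
Branch closes: q and not q both at 2.
Every branch closes (one shown): unsatisfiable in S4, hence also in S5 (every S5-frame is an S4-frame).
T-tableau for the formula:
1. not (Box ((not p implies q) or not r) implies Box Box ((not p implies q) or not r)) and Box q, 0
2. not (Box ((not p implies q) or not r) implies Box Box ((not p implies q) or not r)), 0
3. Box q, 0
4. Box ((not p implies q) or not r), 0
5. not Box Box ((not p implies q) or not r), 0
6. q, 0
7. (not p implies q) or not r, 0
8. not r, 0
9. not Box ((not p implies q) or not r), 1
10. q, 1
11. (not p implies q) or not r, 1
12. not r, 1
13. not ((not p implies q) or not r), 2
14. not (not p implies q), 2
15. r, 2
16. not p, 2
17. not q, 2
Accessibility: 0R0, 0R1, 1R1, 1R2, 2R2
Complete open branch: satisfiable in T, hence also in K (this T-model is also a K-model).

K, T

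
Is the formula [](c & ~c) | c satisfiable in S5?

1. [](c & ~c) | c, u
2. c, u
Accessibility: uRu

Satisfiable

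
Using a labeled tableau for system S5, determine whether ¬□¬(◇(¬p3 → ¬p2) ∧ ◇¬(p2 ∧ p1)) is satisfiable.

Yes, satisfiable

1. ¬□¬(◇(¬p3 → ¬p2) ∧ ◇¬(p2 ∧ p1)), w0
2. ◇(¬p3 → ¬p2) ∧ ◇¬(p2 ∧ p1), w1
3. ◇(¬p3 → ¬p2), w1
4. ◇¬(p2 ∧ p1), w1
5. ¬p3 → ¬p2, w2
6. ¬p2, w2
7. ¬(p2 ∧ p1), w3
8. ¬p1, w3
Accessibility: w0Rw0, w0Rw1, w0Rw2, w0Rw3, w1Rw0, w1Rw1, w1Rw2, w1Rw3, w2Rw0, w2Rw1, w2Rw2, w2Rw3, w3Rw0, w3Rw1, w3Rw2, w3Rw3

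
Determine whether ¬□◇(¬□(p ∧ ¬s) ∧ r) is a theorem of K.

Tableau for the negation □◇(¬□(p ∧ ¬s) ∧ r):
1. □◇(¬□(p ∧ ¬s) ∧ r), w0
The negation has an open branch (countermodel exists).

Not valid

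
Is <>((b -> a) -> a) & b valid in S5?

Not valid

Tableau for the negation ~(<>((b -> a) -> a) & b):
1. ~(<>((b -> a) -> a) & b), w0
2. ~b, w0
Accessibility: w0Rw0
The negation has an open branch (countermodel exists).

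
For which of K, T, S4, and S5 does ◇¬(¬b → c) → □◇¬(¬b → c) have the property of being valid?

S5

S4-tableau for the negation ¬(◇¬(¬b → c) → □◇¬(¬b → c)):
1. ¬(◇¬(¬b → c) → □◇¬(¬b → c)), 0
2. ◇¬(¬b → c), 0
3. ¬□◇¬(¬b → c), 0
4. ¬(¬b → c), 1
5. ¬b, 1
6. ¬c, 1
7. ¬◇¬(¬b → c), 2
8. ¬b → c, 2
9. c, 2
Accessibility: 0R0, 0R1, 0R2, 1R1, 2R2
Complete open branch: countermodel on an S4-frame, so not valid in S4, nor in K, T (the same frame is also a K-frame and a T-frame).
S5-tableau for the negation ¬(◇¬(¬b → c) → □◇¬(¬b → c)):
1. ¬(◇¬(¬b → c) → □◇¬(¬b → c)), 0
2. ◇¬(¬b → c), 0
3. ¬□◇¬(¬b → c), 0
4. ¬(¬b → c), 1
5. ¬b, 1
6. ¬c, 1
7. ¬◇¬(¬b → c), 2
8. ¬b → c, 0
9. ¬b → c, 1
10. ¬b → c, 2
11. c, 0
12. c, 1
Accessibility: 0R0, 0R1, 0R2, 1R0, 1R1, 1R2, 2R0, 2R1, 2R2
Branch closes: c and ¬c both at 1.
Every branch closes (one shown): valid in S5.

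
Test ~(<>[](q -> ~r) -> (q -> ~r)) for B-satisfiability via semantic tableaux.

1. ~(<>[](q -> ~r) -> (q -> ~r)), 0
2. <>[](q -> ~r), 0
3. ~(q -> ~r), 0
4. q, 0
5. r, 0
6. [](q -> ~r), 1
7. q -> ~r, 0
8. q -> ~r, 1
9. ~r, 0
Accessibility: 0R0, 0R1, 1R0, 1R1
Branch closes: r and ~r both at 0.
All branches of the tableau close; one closing branch shown above.

No, unsatisfiable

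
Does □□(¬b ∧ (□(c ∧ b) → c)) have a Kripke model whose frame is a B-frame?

Yes, satisfiable

1. □□(¬b ∧ (□(c ∧ b) → c)), u
2. □(¬b ∧ (□(c ∧ b) → c)), u   [□-rule on 1 via uRu]
3. ¬b ∧ (□(c ∧ b) → c), u   [□-rule on 2 via uRu]
4. ¬b, u   [∧-rule on 3]
5. □(c ∧ b) → c, u   [∧-rule on 3]
6. c, u   [→-rule on 5 (branches; this branch)]
Accessibility: uRu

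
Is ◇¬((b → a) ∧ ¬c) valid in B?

Tableau for the negation ¬◇¬((b → a) ∧ ¬c):
1. ¬◇¬((b → a) ∧ ¬c), 0
2. (b → a) ∧ ¬c, 0
3. b → a, 0
4. ¬c, 0
5. a, 0
Accessibility: 0R0
The negation has an open branch (countermodel exists).

No, not valid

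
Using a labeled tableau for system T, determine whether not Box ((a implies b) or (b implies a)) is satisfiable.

1. not Box ((a implies b) or (b implies a)), 0
2. not ((a implies b) or (b implies a)), 1
3. not (a implies b), 1
4. not (b implies a), 1
5. a, 1
6. not b, 1
7. b, 1
8. not a, 1
Accessibility: 0R0, 0R1, 1R1
Branch closes: b and not b both at 1.
Every branch closes; the branch above is one of them.

Unsatisfiable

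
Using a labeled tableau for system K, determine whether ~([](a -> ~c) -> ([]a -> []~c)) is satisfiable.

No, unsatisfiable

1. ~([](a -> ~c) -> ([]a -> []~c)), 0
2. [](a -> ~c), 0
3. ~([]a -> []~c), 0
4. []a, 0
5. ~[]~c, 0
6. c, 1
7. a -> ~c, 1
8. a, 1
9. ~c, 1
Accessibility: 0R1
Branch closes: c and ~c both at 1.
(One branch shown.) All branches close.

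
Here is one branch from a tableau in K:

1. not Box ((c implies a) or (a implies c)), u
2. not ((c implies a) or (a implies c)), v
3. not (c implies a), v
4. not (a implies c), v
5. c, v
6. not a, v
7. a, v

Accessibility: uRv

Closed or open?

Yes, closed

Both a and not a appear at v.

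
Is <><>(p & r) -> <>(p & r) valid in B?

Tableau for the negation ~(<><>(p & r) -> <>(p & r)):
1. ~(<><>(p & r) -> <>(p & r)), u
2. <><>(p & r), u   [~->-rule on 1]
3. ~<>(p & r), u   [~->-rule on 1]
4. ~(p & r), u   [~<>-rule on 3 via uRu]
5. ~r, u   [~&-rule on 4 (branches; this branch)]
6. <>(p & r), v   [<>-rule on 2: fresh world v, uRv]
7. ~(p & r), v   [~<>-rule on 3 via uRv]
8. ~r, v   [~&-rule on 7 (branches; this branch)]
9. p & r, w   [<>-rule on 6: fresh world w, vRw]
10. p, w   [&-rule on 9]
11. r, w   [&-rule on 9]
Accessibility: uRu, uRv, vRu, vRv, vRw, wRv, wRw
The negation has an open branch (countermodel exists).

Invalid (countermodel exists)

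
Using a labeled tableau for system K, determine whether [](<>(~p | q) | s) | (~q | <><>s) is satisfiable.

Yes, satisfiable

1. [](<>(~p | q) | s) | (~q | <><>s), w0
2. ~q | <><>s, w0
3. <><>s, w0
4. <>s, w1
5. s, w2
Accessibility: w0Rw1, w1Rw2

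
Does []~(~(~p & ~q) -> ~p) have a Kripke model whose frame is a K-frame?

1. []~(~(~p & ~q) -> ~p), w0

Satisfiable (open branch found)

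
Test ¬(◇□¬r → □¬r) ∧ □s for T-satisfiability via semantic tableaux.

Satisfiable (open branch found)

1. ¬(◇□¬r → □¬r) ∧ □s, w0
2. ¬(◇□¬r → □¬r), w0   [∧-rule on 1]
3. □s, w0   [∧-rule on 1]
4. ◇□¬r, w0   [¬→-rule on 2]
5. ¬□¬r, w0   [¬→-rule on 2]
6. s, w0   [□-rule on 3 via w0Rw0]
7. □¬r, w1   [◇-rule on 4: fresh world w1, w0Rw1]
8. s, w1   [□-rule on 3 via w0Rw1]
9. ¬r, w1   [□-rule on 7 via w1Rw1]
10. r, w2   [¬□-rule on 5: fresh world w2, w0Rw2]
11. s, w2   [□-rule on 3 via w0Rw2]
Accessibility: w0Rw0, w0Rw1, w0Rw2, w1Rw1, w2Rw2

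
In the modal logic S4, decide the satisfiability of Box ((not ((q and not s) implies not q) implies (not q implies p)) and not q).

Yes, satisfiable

1. Box ((not ((q and not s) implies not q) implies (not q implies p)) and not q), w0
2. (not ((q and not s) implies not q) implies (not q implies p)) and not q, w0   [Box-rule on 1 via w0Rw0]
3. not ((q and not s) implies not q) implies (not q implies p), w0   [and-rule on 2]
4. not q, w0   [and-rule on 2]
5. not q implies p, w0   [implies-rule on 3 (branches; this branch)]
6. p, w0   [implies-rule on 5 (branches; this branch)]
Accessibility: w0Rw0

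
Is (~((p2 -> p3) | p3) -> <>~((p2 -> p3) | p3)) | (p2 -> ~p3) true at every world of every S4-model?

Tableau for the negation ~((~((p2 -> p3) | p3) -> <>~((p2 -> p3) | p3)) | (p2 -> ~p3)):
1. ~((~((p2 -> p3) | p3) -> <>~((p2 -> p3) | p3)) | (p2 -> ~p3)), 0
2. ~(~((p2 -> p3) | p3) -> <>~((p2 -> p3) | p3)), 0
3. ~(p2 -> ~p3), 0
4. ~((p2 -> p3) | p3), 0
5. ~<>~((p2 -> p3) | p3), 0
6. p2, 0
7. p3, 0
8. ~(p2 -> p3), 0
9. ~p3, 0
Accessibility: 0R0
Branch closes: p3 and ~p3 both at 0.
All branches of the negation close; one closing branch shown above.

Yes, valid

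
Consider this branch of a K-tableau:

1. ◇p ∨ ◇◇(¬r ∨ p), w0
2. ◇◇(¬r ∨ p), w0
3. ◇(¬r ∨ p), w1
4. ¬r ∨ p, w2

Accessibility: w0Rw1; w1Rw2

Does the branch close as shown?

Open

There is no literal clash: for every atom and world, at most one sign appears.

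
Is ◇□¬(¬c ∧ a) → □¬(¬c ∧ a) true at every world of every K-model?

Tableau for the negation ¬(◇□¬(¬c ∧ a) → □¬(¬c ∧ a)):
1. ¬(◇□¬(¬c ∧ a) → □¬(¬c ∧ a)), 0
2. ◇□¬(¬c ∧ a), 0
3. ¬□¬(¬c ∧ a), 0
4. □¬(¬c ∧ a), 1
5. ¬c ∧ a, 2
6. ¬c, 2
7. a, 2
Accessibility: 0R1, 0R2
The negation has an open branch (countermodel exists).

Not valid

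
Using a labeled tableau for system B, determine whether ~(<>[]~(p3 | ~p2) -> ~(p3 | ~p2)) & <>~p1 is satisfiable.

1. ~(<>[]~(p3 | ~p2) -> ~(p3 | ~p2)) & <>~p1, w0
2. ~(<>[]~(p3 | ~p2) -> ~(p3 | ~p2)), w0
3. <>~p1, w0
4. <>[]~(p3 | ~p2), w0
5. p3 | ~p2, w0
6. ~p2, w0
7. ~p1, w1
8. []~(p3 | ~p2), w2
9. ~(p3 | ~p2), w0
10. ~p3, w0
11. p2, w0
Accessibility: w0Rw0, w0Rw1, w0Rw2, w1Rw0, w1Rw1, w2Rw0, w2Rw2
Branch closes: p2 and ~p2 both at w0.
Every branch closes; the branch above is one of them.

Unsatisfiable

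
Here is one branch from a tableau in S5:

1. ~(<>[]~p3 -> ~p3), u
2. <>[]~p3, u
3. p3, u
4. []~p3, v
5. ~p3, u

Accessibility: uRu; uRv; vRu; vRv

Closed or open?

Both p3 and ~p3 appear at u.

Closed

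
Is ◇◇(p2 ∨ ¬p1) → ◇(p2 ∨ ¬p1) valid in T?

Not valid

Tableau for the negation ¬(◇◇(p2 ∨ ¬p1) → ◇(p2 ∨ ¬p1)):
1. ¬(◇◇(p2 ∨ ¬p1) → ◇(p2 ∨ ¬p1)), w0
2. ◇◇(p2 ∨ ¬p1), w0
3. ¬◇(p2 ∨ ¬p1), w0
4. ¬(p2 ∨ ¬p1), w0
5. ¬p2, w0
6. p1, w0
7. ◇(p2 ∨ ¬p1), w1
8. ¬(p2 ∨ ¬p1), w1
9. ¬p2, w1
10. p1, w1
11. p2 ∨ ¬p1, w2
12. ¬p1, w2
Accessibility: w0Rw0, w0Rw1, w1Rw1, w1Rw2, w2Rw2
The negation has an open branch (countermodel exists).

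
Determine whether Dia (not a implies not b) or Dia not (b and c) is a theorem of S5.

No, not valid

Tableau for the negation not (Dia (not a implies not b) or Dia not (b and c)):
1. not (Dia (not a implies not b) or Dia not (b and c)), 0
2. not Dia (not a implies not b), 0
3. not Dia not (b and c), 0
4. not (not a implies not b), 0
5. not a, 0
6. b, 0
7. b and c, 0
8. c, 0
Accessibility: 0R0
The negation has an open branch (countermodel exists).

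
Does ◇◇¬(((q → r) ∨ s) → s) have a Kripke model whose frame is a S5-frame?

Yes, satisfiable

1. ◇◇¬(((q → r) ∨ s) → s), 0
2. ◇¬(((q → r) ∨ s) → s), 1
3. ¬(((q → r) ∨ s) → s), 2
4. (q → r) ∨ s, 2
5. ¬s, 2
6. q → r, 2
7. r, 2
Accessibility: 0R0, 0R1, 0R2, 1R0, 1R1, 1R2, 2R0, 2R1, 2R2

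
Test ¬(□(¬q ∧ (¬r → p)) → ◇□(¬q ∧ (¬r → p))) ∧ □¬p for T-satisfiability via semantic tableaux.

1. ¬(□(¬q ∧ (¬r → p)) → ◇□(¬q ∧ (¬r → p))) ∧ □¬p, u
2. ¬(□(¬q ∧ (¬r → p)) → ◇□(¬q ∧ (¬r → p))), u
3. □¬p, u
4. □(¬q ∧ (¬r → p)), u
5. ¬◇□(¬q ∧ (¬r → p)), u
6. ¬p, u
7. ¬q ∧ (¬r → p), u
8. ¬q, u
9. ¬r → p, u
10. ¬□(¬q ∧ (¬r → p)), u
11. r, u
12. ¬(¬q ∧ (¬r → p)), v
13. ¬p, v
14. ¬q ∧ (¬r → p), v
15. ¬q, v
16. ¬r → p, v
17. ¬□(¬q ∧ (¬r → p)), v
18. ¬(¬r → p), v
19. ¬r, v
20. p, v
Accessibility: uRu, uRv, vRv
Branch closes: p and ¬p both at v.
Every branch closes; the branch above is one of them.

Unsatisfiable (every branch closes)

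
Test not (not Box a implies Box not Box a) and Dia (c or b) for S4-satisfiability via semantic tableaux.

Satisfiable (open branch found)

1. not (not Box a implies Box not Box a) and Dia (c or b), w0
2. not (not Box a implies Box not Box a), w0
3. Dia (c or b), w0
4. not Box a, w0
5. not Box not Box a, w0
6. c or b, w1
7. b, w1
8. not a, w2
9. Box a, w3
10. a, w3
Accessibility: w0Rw0, w0Rw1, w0Rw2, w0Rw3, w1Rw1, w2Rw2, w3Rw3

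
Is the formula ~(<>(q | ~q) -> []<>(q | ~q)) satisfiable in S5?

1. ~(<>(q | ~q) -> []<>(q | ~q)), w0
2. <>(q | ~q), w0   [~->-rule on 1]
3. ~[]<>(q | ~q), w0   [~->-rule on 1]
4. q | ~q, w1   [<>-rule on 2: fresh world w1, w0Rw1]
5. ~q, w1   [|-rule on 4 (branches; this branch)]
6. ~<>(q | ~q), w2   [~[]-rule on 3: fresh world w2, w0Rw2]
7. ~(q | ~q), w0   [~<>-rule on 6 via w2Rw0]
8. ~q, w0   [~|-rule on 7]
9. q, w0   [~|-rule on 7]
Accessibility: w0Rw0, w0Rw1, w0Rw2, w1Rw0, w1Rw1, w1Rw2, w2Rw0, w2Rw1, w2Rw2
Branch closes: q and ~q both at w0.
All branches of the tableau close; one closing branch shown above.

Unsatisfiable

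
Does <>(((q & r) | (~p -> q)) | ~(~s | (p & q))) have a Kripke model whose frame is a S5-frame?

Satisfiable (open branch found)

1. <>(((q & r) | (~p -> q)) | ~(~s | (p & q))), u
2. ((q & r) | (~p -> q)) | ~(~s | (p & q)), v
3. ~(~s | (p & q)), v
4. s, v
5. ~(p & q), v
6. ~q, v
Accessibility: uRu, uRv, vRu, vRv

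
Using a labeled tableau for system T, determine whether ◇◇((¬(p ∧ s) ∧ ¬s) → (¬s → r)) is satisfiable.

Satisfiable

1. ◇◇((¬(p ∧ s) ∧ ¬s) → (¬s → r)), u
2. ◇((¬(p ∧ s) ∧ ¬s) → (¬s → r)), v
3. (¬(p ∧ s) ∧ ¬s) → (¬s → r), w
4. ¬s → r, w
5. r, w
Accessibility: uRu, uRv, vRv, vRw, wRw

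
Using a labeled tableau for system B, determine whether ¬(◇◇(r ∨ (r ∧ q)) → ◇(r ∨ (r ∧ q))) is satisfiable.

Satisfiable (open branch found)

1. ¬(◇◇(r ∨ (r ∧ q)) → ◇(r ∨ (r ∧ q))), u
2. ◇◇(r ∨ (r ∧ q)), u
3. ¬◇(r ∨ (r ∧ q)), u
4. ¬(r ∨ (r ∧ q)), u
5. ¬r, u
6. ¬(r ∧ q), u
7. ¬q, u
8. ◇(r ∨ (r ∧ q)), v
9. ¬(r ∨ (r ∧ q)), v
10. ¬r, v
11. ¬(r ∧ q), v
12. ¬q, v
13. r ∨ (r ∧ q), w
14. r ∧ q, w
15. r, w
16. q, w
Accessibility: uRu, uRv, vRu, vRv, vRw, wRv, wRw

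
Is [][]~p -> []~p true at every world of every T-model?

Tableau for the negation ~([][]~p -> []~p):
1. ~([][]~p -> []~p), 0
2. [][]~p, 0
3. ~[]~p, 0
4. []~p, 0
5. ~p, 0
6. p, 1
7. []~p, 1
8. ~p, 1
Accessibility: 0R0, 0R1, 1R1
Branch closes: p and ~p both at 1.
All branches of the negation close; one closing branch shown above.

Valid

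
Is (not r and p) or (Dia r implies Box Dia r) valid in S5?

Valid in S5

Tableau for the negation not ((not r and p) or (Dia r implies Box Dia r)):
1. not ((not r and p) or (Dia r implies Box Dia r)), w0
2. not (not r and p), w0
3. not (Dia r implies Box Dia r), w0
4. Dia r, w0
5. not Box Dia r, w0
6. not p, w0
7. r, w1
8. not Dia r, w2
9. not r, w0
10. not r, w1
Accessibility: w0Rw0, w0Rw1, w0Rw2, w1Rw0, w1Rw1, w1Rw2, w2Rw0, w2Rw1, w2Rw2
Branch closes: r and not r both at w1.
All branches of the negation close; one closing branch shown above.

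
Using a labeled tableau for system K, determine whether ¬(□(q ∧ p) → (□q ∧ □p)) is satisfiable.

1. ¬(□(q ∧ p) → (□q ∧ □p)), w0
2. □(q ∧ p), w0
3. ¬(□q ∧ □p), w0
4. ¬□p, w0
5. ¬p, w1
6. q ∧ p, w1
7. q, w1
8. p, w1
Accessibility: w0Rw1
Branch closes: p and ¬p both at w1.
(One branch shown.) All branches close.

Unsatisfiable (every branch closes)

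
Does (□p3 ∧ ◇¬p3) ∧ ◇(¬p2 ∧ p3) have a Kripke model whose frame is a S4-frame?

Unsatisfiable

1. (□p3 ∧ ◇¬p3) ∧ ◇(¬p2 ∧ p3), w0
2. □p3 ∧ ◇¬p3, w0
3. ◇(¬p2 ∧ p3), w0
4. □p3, w0
5. ◇¬p3, w0
6. p3, w0
7. ¬p2 ∧ p3, w1
8. ¬p2, w1
9. p3, w1
10. ¬p3, w2
11. p3, w2
Accessibility: w0Rw0, w0Rw1, w0Rw2, w1Rw1, w2Rw2
Branch closes: p3 and ¬p3 both at w2.
(One branch shown.) All branches close.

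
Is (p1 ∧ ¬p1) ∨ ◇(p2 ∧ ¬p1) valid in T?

Not valid

Tableau for the negation ¬((p1 ∧ ¬p1) ∨ ◇(p2 ∧ ¬p1)):
1. ¬((p1 ∧ ¬p1) ∨ ◇(p2 ∧ ¬p1)), w0
2. ¬(p1 ∧ ¬p1), w0
3. ¬◇(p2 ∧ ¬p1), w0
4. ¬(p2 ∧ ¬p1), w0
5. p1, w0
Accessibility: w0Rw0
The negation has an open branch (countermodel exists).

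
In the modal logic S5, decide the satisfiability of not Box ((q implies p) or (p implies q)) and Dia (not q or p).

1. not Box ((q implies p) or (p implies q)) and Dia (not q or p), u
2. not Box ((q implies p) or (p implies q)), u
3. Dia (not q or p), u
4. not ((q implies p) or (p implies q)), v
5. not (q implies p), v
6. not (p implies q), v
7. q, v
8. not p, v
9. p, v
10. not q, v
Accessibility: uRu, uRv, vRu, vRv
Branch closes: p and not p both at v.
All branches of the tableau close; one closing branch shown above.

Unsatisfiable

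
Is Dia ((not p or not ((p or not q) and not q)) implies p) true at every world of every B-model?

Tableau for the negation not Dia ((not p or not ((p or not q) and not q)) implies p):
1. not Dia ((not p or not ((p or not q) and not q)) implies p), w0
2. not ((not p or not ((p or not q) and not q)) implies p), w0
3. not p or not ((p or not q) and not q), w0
4. not p, w0
5. not ((p or not q) and not q), w0
6. q, w0
Accessibility: w0Rw0
The negation has an open branch (countermodel exists).

No, not valid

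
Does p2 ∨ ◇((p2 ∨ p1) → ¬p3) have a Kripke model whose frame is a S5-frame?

Satisfiable (open branch found)

1. p2 ∨ ◇((p2 ∨ p1) → ¬p3), u
2. ◇((p2 ∨ p1) → ¬p3), u
3. (p2 ∨ p1) → ¬p3, v
4. ¬p3, v
Accessibility: uRu, uRv, vRu, vRv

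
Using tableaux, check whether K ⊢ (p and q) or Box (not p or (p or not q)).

Tableau for the negation not ((p and q) or Box (not p or (p or not q))):
1. not ((p and q) or Box (not p or (p or not q))), w0
2. not (p and q), w0
3. not Box (not p or (p or not q)), w0
4. not q, w0
5. not (not p or (p or not q)), w1
6. p, w1
7. not (p or not q), w1
8. not p, w1
9. q, w1
Accessibility: w0Rw1
Branch closes: p and not p both at w1.
All branches of the negation close; one closing branch shown above.

Valid in K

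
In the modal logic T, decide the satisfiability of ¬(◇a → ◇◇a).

Unsatisfiable

1. ¬(◇a → ◇◇a), u
2. ◇a, u
3. ¬◇◇a, u
4. ¬◇a, u
5. ¬a, u
6. a, v
7. ¬◇a, v
8. ¬a, v
Accessibility: uRu, uRv, vRv
Branch closes: a and ¬a both at v.
Every branch closes; the branch above is one of them.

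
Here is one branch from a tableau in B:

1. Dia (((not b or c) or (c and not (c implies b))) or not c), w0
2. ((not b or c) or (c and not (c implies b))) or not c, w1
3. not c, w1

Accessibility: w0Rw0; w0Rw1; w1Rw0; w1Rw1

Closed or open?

No atom appears with both signs at the same world.

Open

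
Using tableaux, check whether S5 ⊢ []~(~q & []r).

Tableau for the negation ~[]~(~q & []r):
1. ~[]~(~q & []r), u
2. ~q & []r, v
3. ~q, v
4. []r, v
5. r, u
6. r, v
Accessibility: uRu, uRv, vRu, vRv
The negation has an open branch (countermodel exists).

No, not valid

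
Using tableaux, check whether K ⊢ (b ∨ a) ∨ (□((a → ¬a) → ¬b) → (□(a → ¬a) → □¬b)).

Valid

Tableau for the negation ¬((b ∨ a) ∨ (□((a → ¬a) → ¬b) → (□(a → ¬a) → □¬b))):
1. ¬((b ∨ a) ∨ (□((a → ¬a) → ¬b) → (□(a → ¬a) → □¬b))), u
2. ¬(b ∨ a), u
3. ¬(□((a → ¬a) → ¬b) → (□(a → ¬a) → □¬b)), u
4. ¬b, u
5. ¬a, u
6. □((a → ¬a) → ¬b), u
7. ¬(□(a → ¬a) → □¬b), u
8. □(a → ¬a), u
9. ¬□¬b, u
10. b, v
11. (a → ¬a) → ¬b, v
12. a → ¬a, v
13. ¬(a → ¬a), v
14. a, v
15. ¬a, v
Accessibility: uRv
Branch closes: a and ¬a both at v.
All branches of the negation close; one closing branch shown above.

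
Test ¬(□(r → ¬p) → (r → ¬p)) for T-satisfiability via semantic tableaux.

Unsatisfiable

1. ¬(□(r → ¬p) → (r → ¬p)), w0
2. □(r → ¬p), w0   [¬→-rule on 1]
3. ¬(r → ¬p), w0   [¬→-rule on 1]
4. r, w0   [¬→-rule on 3]
5. p, w0   [¬→-rule on 3]
6. r → ¬p, w0   [□-rule on 2 via w0Rw0]
7. ¬p, w0   [→-rule on 6 (branches; this branch)]
Accessibility: w0Rw0
Branch closes: p and ¬p both at w0.
All branches of the tableau close; one closing branch shown above.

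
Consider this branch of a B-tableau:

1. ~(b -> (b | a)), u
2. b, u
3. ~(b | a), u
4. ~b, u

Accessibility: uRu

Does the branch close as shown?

Yes, closed

Both b and ~b appear at u.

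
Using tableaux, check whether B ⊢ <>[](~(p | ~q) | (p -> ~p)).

No, not valid

Tableau for the negation ~<>[](~(p | ~q) | (p -> ~p)):
1. ~<>[](~(p | ~q) | (p -> ~p)), 0
2. ~[](~(p | ~q) | (p -> ~p)), 0
3. ~(~(p | ~q) | (p -> ~p)), 1
4. p | ~q, 1
5. ~(p -> ~p), 1
6. p, 1
7. ~[](~(p | ~q) | (p -> ~p)), 1
8. ~q, 1
9. ~(~(p | ~q) | (p -> ~p)), 2
10. p | ~q, 2
11. ~(p -> ~p), 2
12. p, 2
13. ~q, 2
Accessibility: 0R0, 0R1, 1R0, 1R1, 1R2, 2R1, 2R2
The negation has an open branch (countermodel exists).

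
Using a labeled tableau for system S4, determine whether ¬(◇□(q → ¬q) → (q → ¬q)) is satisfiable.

1. ¬(◇□(q → ¬q) → (q → ¬q)), 0
2. ◇□(q → ¬q), 0
3. ¬(q → ¬q), 0
4. q, 0
5. □(q → ¬q), 1
6. q → ¬q, 1
7. ¬q, 1
Accessibility: 0R0, 0R1, 1R1

Satisfiable (open branch found)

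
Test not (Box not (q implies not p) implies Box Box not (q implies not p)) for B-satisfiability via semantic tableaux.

Satisfiable (open branch found)

1. not (Box not (q implies not p) implies Box Box not (q implies not p)), w0
2. Box not (q implies not p), w0   [neg-implies-rule on 1]
3. not Box Box not (q implies not p), w0   [neg-implies-rule on 1]
4. not (q implies not p), w0   [Box-rule on 2 via w0Rw0]
5. q, w0   [neg-implies-rule on 4]
6. p, w0   [neg-implies-rule on 4]
7. not Box not (q implies not p), w1   [neg-Box-rule on 3: fresh world w1, w0Rw1]
8. not (q implies not p), w1   [Box-rule on 2 via w0Rw1]
9. q, w1   [neg-implies-rule on 8]
10. p, w1   [neg-implies-rule on 8]
11. q implies not p, w2   [neg-Box-rule on 7: fresh world w2, w1Rw2]
12. not p, w2   [implies-rule on 11 (branches; this branch)]
Accessibility: w0Rw0, w0Rw1, w1Rw0, w1Rw1, w1Rw2, w2Rw1, w2Rw2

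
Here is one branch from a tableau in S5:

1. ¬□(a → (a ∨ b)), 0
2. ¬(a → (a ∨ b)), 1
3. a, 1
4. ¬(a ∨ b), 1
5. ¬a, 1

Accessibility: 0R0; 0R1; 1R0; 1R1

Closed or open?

Closed

Both a and ¬a appear at 1.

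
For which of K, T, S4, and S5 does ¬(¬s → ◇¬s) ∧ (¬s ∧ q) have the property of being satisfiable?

K

K-tableau for the formula:
1. ¬(¬s → ◇¬s) ∧ (¬s ∧ q), u
2. ¬(¬s → ◇¬s), u
3. ¬s ∧ q, u
4. ¬s, u
5. ¬◇¬s, u
6. q, u
Complete open branch: satisfiable in K.
T-tableau for the formula:
1. ¬(¬s → ◇¬s) ∧ (¬s ∧ q), u
2. ¬(¬s → ◇¬s), u
3. ¬s ∧ q, u
4. ¬s, u
5. ¬◇¬s, u
6. q, u
7. s, u
Accessibility: uRu
Branch closes: s and ¬s both at u.
Every branch closes (one shown): unsatisfiable in T, hence also in S4, S5 (every S4/S5-frame is a T-frame).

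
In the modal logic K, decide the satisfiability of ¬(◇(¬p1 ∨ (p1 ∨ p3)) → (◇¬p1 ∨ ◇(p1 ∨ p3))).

1. ¬(◇(¬p1 ∨ (p1 ∨ p3)) → (◇¬p1 ∨ ◇(p1 ∨ p3))), 0
2. ◇(¬p1 ∨ (p1 ∨ p3)), 0   [¬→-rule on 1]
3. ¬(◇¬p1 ∨ ◇(p1 ∨ p3)), 0   [¬→-rule on 1]
4. ¬◇¬p1, 0   [¬∨-rule on 3]
5. ¬◇(p1 ∨ p3), 0   [¬∨-rule on 3]
6. ¬p1 ∨ (p1 ∨ p3), 1   [◇-rule on 2: fresh world 1, 0R1]
7. p1, 1   [¬◇-rule on 4 via 0R1]
8. ¬(p1 ∨ p3), 1   [¬◇-rule on 5 via 0R1]
9. ¬p1, 1   [¬∨-rule on 8]
10. ¬p3, 1   [¬∨-rule on 8]
Accessibility: 0R1
Branch closes: p1 and ¬p1 both at 1.
(One branch shown.) All branches close.

Unsatisfiable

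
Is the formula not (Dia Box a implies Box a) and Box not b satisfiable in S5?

Unsatisfiable

1. not (Dia Box a implies Box a) and Box not b, u
2. not (Dia Box a implies Box a), u
3. Box not b, u
4. Dia Box a, u
5. not Box a, u
6. not b, u
7. Box a, v
8. not b, v
9. a, u
10. a, v
11. not a, w
12. not b, w
13. a, w
Accessibility: uRu, uRv, uRw, vRu, vRv, vRw, wRu, wRv, wRw
Branch closes: a and not a both at w.
(One branch shown.) All branches close.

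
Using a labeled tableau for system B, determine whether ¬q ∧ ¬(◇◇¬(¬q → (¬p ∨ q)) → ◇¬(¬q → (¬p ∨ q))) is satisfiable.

1. ¬q ∧ ¬(◇◇¬(¬q → (¬p ∨ q)) → ◇¬(¬q → (¬p ∨ q))), 0
2. ¬q, 0   [∧-rule on 1]
3. ¬(◇◇¬(¬q → (¬p ∨ q)) → ◇¬(¬q → (¬p ∨ q))), 0   [∧-rule on 1]
4. ◇◇¬(¬q → (¬p ∨ q)), 0   [¬→-rule on 3]
5. ¬◇¬(¬q → (¬p ∨ q)), 0   [¬→-rule on 3]
6. ¬q → (¬p ∨ q), 0   [¬◇-rule on 5 via 0R0]
7. ¬p ∨ q, 0   [→-rule on 6 (branches; this branch)]
8. ¬p, 0   [∨-rule on 7 (branches; this branch)]
9. ◇¬(¬q → (¬p ∨ q)), 1   [◇-rule on 4: fresh world 1, 0R1]
10. ¬q → (¬p ∨ q), 1   [¬◇-rule on 5 via 0R1]
11. ¬p ∨ q, 1   [→-rule on 10 (branches; this branch)]
12. q, 1   [∨-rule on 11 (branches; this branch)]
13. ¬(¬q → (¬p ∨ q)), 2   [◇-rule on 9: fresh world 2, 1R2]
14. ¬q, 2   [¬→-rule on 13]
15. ¬(¬p ∨ q), 2   [¬→-rule on 13]
16. p, 2   [¬∨-rule on 15]
Accessibility: 0R0, 0R1, 1R0, 1R1, 1R2, 2R1, 2R2

Satisfiable (open branch found)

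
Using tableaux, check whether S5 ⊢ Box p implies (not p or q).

Not valid

Tableau for the negation not (Box p implies (not p or q)):
1. not (Box p implies (not p or q)), 0
2. Box p, 0   [neg-implies-rule on 1]
3. not (not p or q), 0   [neg-implies-rule on 1]
4. p, 0   [neg-or-rule on 3]
5. not q, 0   [neg-or-rule on 3]
Accessibility: 0R0
The negation has an open branch (countermodel exists).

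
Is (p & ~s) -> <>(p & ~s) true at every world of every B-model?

Tableau for the negation ~((p & ~s) -> <>(p & ~s)):
1. ~((p & ~s) -> <>(p & ~s)), w0
2. p & ~s, w0   [~->-rule on 1]
3. ~<>(p & ~s), w0   [~->-rule on 1]
4. p, w0   [&-rule on 2]
5. ~s, w0   [&-rule on 2]
6. ~(p & ~s), w0   [~<>-rule on 3 via w0Rw0]
7. s, w0   [~&-rule on 6 (branches; this branch)]
Accessibility: w0Rw0
Branch closes: s and ~s both at w0.
Every branch of the negation's tableau closes; the branch above is one of them.

Valid in B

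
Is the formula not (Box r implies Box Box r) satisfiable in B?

Yes, satisfiable

1. not (Box r implies Box Box r), w0
2. Box r, w0
3. not Box Box r, w0
4. r, w0
5. not Box r, w1
6. r, w1
7. not r, w2
Accessibility: w0Rw0, w0Rw1, w1Rw0, w1Rw1, w1Rw2, w2Rw1, w2Rw2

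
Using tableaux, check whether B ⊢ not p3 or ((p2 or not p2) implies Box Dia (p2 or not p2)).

Tableau for the negation not (not p3 or ((p2 or not p2) implies Box Dia (p2 or not p2))):
1. not (not p3 or ((p2 or not p2) implies Box Dia (p2 or not p2))), w0
2. p3, w0   [neg-or-rule on 1]
3. not ((p2 or not p2) implies Box Dia (p2 or not p2)), w0   [neg-or-rule on 1]
4. p2 or not p2, w0   [neg-implies-rule on 3]
5. not Box Dia (p2 or not p2), w0   [neg-implies-rule on 3]
6. not p2, w0   [or-rule on 4 (branches; this branch)]
7. not Dia (p2 or not p2), w1   [neg-Box-rule on 5: fresh world w1, w0Rw1]
8. not (p2 or not p2), w0   [neg-Dia-rule on 7 via w1Rw0]
9. p2, w0   [neg-or-rule on 8]
Accessibility: w0Rw0, w0Rw1, w1Rw0, w1Rw1
Branch closes: p2 and not p2 both at w0.
Every branch of the negation's tableau closes; the branch above is one of them.

Yes, valid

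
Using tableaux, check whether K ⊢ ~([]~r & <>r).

Yes, valid

Tableau for the negation []~r & <>r:
1. []~r & <>r, 0
2. []~r, 0
3. <>r, 0
4. r, 1
5. ~r, 1
Accessibility: 0R1
Branch closes: r and ~r both at 1.
All branches of the negation close; one closing branch shown above.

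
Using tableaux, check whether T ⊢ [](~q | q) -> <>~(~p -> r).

Tableau for the negation ~([](~q | q) -> <>~(~p -> r)):
1. ~([](~q | q) -> <>~(~p -> r)), w0
2. [](~q | q), w0
3. ~<>~(~p -> r), w0
4. ~q | q, w0
5. ~p -> r, w0
6. q, w0
7. r, w0
Accessibility: w0Rw0
The negation has an open branch (countermodel exists).

Not valid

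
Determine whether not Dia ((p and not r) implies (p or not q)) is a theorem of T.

No, not valid

Tableau for the negation Dia ((p and not r) implies (p or not q)):
1. Dia ((p and not r) implies (p or not q)), w0
2. (p and not r) implies (p or not q), w1   [Dia-rule on 1: fresh world w1, w0Rw1]
3. p or not q, w1   [implies-rule on 2 (branches; this branch)]
4. not q, w1   [or-rule on 3 (branches; this branch)]
Accessibility: w0Rw0, w0Rw1, w1Rw1
The negation has an open branch (countermodel exists).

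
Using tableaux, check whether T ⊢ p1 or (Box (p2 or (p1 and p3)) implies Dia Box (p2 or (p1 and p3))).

Valid

Tableau for the negation not (p1 or (Box (p2 or (p1 and p3)) implies Dia Box (p2 or (p1 and p3)))):
1. not (p1 or (Box (p2 or (p1 and p3)) implies Dia Box (p2 or (p1 and p3)))), 0
2. not p1, 0   [neg-or-rule on 1]
3. not (Box (p2 or (p1 and p3)) implies Dia Box (p2 or (p1 and p3))), 0   [neg-or-rule on 1]
4. Box (p2 or (p1 and p3)), 0   [neg-implies-rule on 3]
5. not Dia Box (p2 or (p1 and p3)), 0   [neg-implies-rule on 3]
6. p2 or (p1 and p3), 0   [Box-rule on 4 via 0R0]
7. not Box (p2 or (p1 and p3)), 0   [neg-Dia-rule on 5 via 0R0]
8. p2, 0   [or-rule on 6 (branches; this branch)]
9. not (p2 or (p1 and p3)), 1   [neg-Box-rule on 7: fresh world 1, 0R1]
10. not p2, 1   [neg-or-rule on 9]
11. not (p1 and p3), 1   [neg-or-rule on 9]
12. p2 or (p1 and p3), 1   [Box-rule on 4 via 0R1]
13. not Box (p2 or (p1 and p3)), 1   [neg-Dia-rule on 5 via 0R1]
14. not p3, 1   [neg-and-rule on 11 (branches; this branch)]
15. p1 and p3, 1   [or-rule on 12 (branches; this branch)]
16. p1, 1   [and-rule on 15]
17. p3, 1   [and-rule on 15]
Accessibility: 0R0, 0R1, 1R1
Branch closes: p3 and not p3 both at 1.
Every branch of the negation's tableau closes; the branch above is one of them.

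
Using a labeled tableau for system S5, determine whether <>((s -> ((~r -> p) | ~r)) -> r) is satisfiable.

1. <>((s -> ((~r -> p) | ~r)) -> r), u
2. (s -> ((~r -> p) | ~r)) -> r, v
3. r, v
Accessibility: uRu, uRv, vRu, vRv

Satisfiable (open branch found)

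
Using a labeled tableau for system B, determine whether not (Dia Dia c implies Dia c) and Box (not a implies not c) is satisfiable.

1. not (Dia Dia c implies Dia c) and Box (not a implies not c), 0
2. not (Dia Dia c implies Dia c), 0
3. Box (not a implies not c), 0
4. Dia Dia c, 0
5. not Dia c, 0
6. not a implies not c, 0
7. not c, 0
8. Dia c, 1
9. not a implies not c, 1
10. not c, 1
11. c, 2
Accessibility: 0R0, 0R1, 1R0, 1R1, 1R2, 2R1, 2R2

Yes, satisfiable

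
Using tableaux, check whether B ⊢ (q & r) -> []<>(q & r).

Tableau for the negation ~((q & r) -> []<>(q & r)):
1. ~((q & r) -> []<>(q & r)), w0
2. q & r, w0
3. ~[]<>(q & r), w0
4. q, w0
5. r, w0
6. ~<>(q & r), w1
7. ~(q & r), w0
8. ~(q & r), w1
9. ~r, w0
Accessibility: w0Rw0, w0Rw1, w1Rw0, w1Rw1
Branch closes: r and ~r both at w0.
All branches of the negation close; one closing branch shown above.

Valid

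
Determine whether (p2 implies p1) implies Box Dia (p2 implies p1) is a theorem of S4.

Tableau for the negation not ((p2 implies p1) implies Box Dia (p2 implies p1)):
1. not ((p2 implies p1) implies Box Dia (p2 implies p1)), 0
2. p2 implies p1, 0   [neg-implies-rule on 1]
3. not Box Dia (p2 implies p1), 0   [neg-implies-rule on 1]
4. p1, 0   [implies-rule on 2 (branches; this branch)]
5. not Dia (p2 implies p1), 1   [neg-Box-rule on 3: fresh world 1, 0R1]
6. not (p2 implies p1), 1   [neg-Dia-rule on 5 via 1R1]
7. p2, 1   [neg-implies-rule on 6]
8. not p1, 1   [neg-implies-rule on 6]
Accessibility: 0R0, 0R1, 1R1
The negation has an open branch (countermodel exists).

Not valid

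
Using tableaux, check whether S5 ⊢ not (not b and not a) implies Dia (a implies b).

No, not valid

Tableau for the negation not (not (not b and not a) implies Dia (a implies b)):
1. not (not (not b and not a) implies Dia (a implies b)), u
2. not (not b and not a), u
3. not Dia (a implies b), u
4. not (a implies b), u
5. a, u
6. not b, u
Accessibility: uRu
The negation has an open branch (countermodel exists).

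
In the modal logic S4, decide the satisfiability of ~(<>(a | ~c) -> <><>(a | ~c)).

1. ~(<>(a | ~c) -> <><>(a | ~c)), 0
2. <>(a | ~c), 0
3. ~<><>(a | ~c), 0
4. ~<>(a | ~c), 0
5. ~(a | ~c), 0
6. ~a, 0
7. c, 0
8. a | ~c, 1
9. ~<>(a | ~c), 1
10. ~(a | ~c), 1
11. ~a, 1
12. c, 1
13. ~c, 1
Accessibility: 0R0, 0R1, 1R1
Branch closes: c and ~c both at 1.
All branches of the tableau close; one closing branch shown above.

Unsatisfiable (every branch closes)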